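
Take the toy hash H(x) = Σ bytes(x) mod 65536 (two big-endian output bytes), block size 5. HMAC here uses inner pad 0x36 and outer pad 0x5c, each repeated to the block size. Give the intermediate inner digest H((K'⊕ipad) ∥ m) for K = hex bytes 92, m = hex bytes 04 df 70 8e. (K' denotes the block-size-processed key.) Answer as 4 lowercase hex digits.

035d

Key hex bytes 92 is 1 byte ≤ B = 5; zero-pad to 5 bytes: K' = 92 00 00 00 00.
K' ⊕ ipad = a4 36 36 36 36.
Inner input = a4 36 36 36 36 ∥ 04 df 70 8e.
Inner hash: sum = 164+54+54+54+54+4+223+112+142 = 861 → 03 5d.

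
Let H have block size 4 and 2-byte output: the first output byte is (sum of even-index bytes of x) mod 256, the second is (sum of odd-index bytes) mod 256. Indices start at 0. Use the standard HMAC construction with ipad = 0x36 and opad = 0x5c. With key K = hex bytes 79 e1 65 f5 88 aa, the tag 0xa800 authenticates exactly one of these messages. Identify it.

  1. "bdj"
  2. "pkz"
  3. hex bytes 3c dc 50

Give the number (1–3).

3

Key hex bytes 79 e1 65 f5 88 aa is 6 bytes > B = 4, so hash it first: H(key) = 66 80, then zero-pad to 4 bytes: K' = 66 80 00 00.
K' ⊕ ipad = 50 b6 36 36; K' ⊕ opad = 3a dc 5c 5c.
m1: inner = H(50 b6 36 36 62 64 6a) = 52 50; tag = H(3a dc 5c 5c 52 50) = e888
m2: inner = H(50 b6 36 36 70 6b 7a) = 70 57; tag = H(3a dc 5c 5c 70 57) = 068f
m3: inner = H(50 b6 36 36 3c dc 50) = 12 c8; tag = H(3a dc 5c 5c 12 c8) = a800 ← matches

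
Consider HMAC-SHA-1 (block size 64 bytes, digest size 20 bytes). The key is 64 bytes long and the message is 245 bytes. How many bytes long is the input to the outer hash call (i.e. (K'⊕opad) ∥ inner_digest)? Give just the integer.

Key is 64 ≤ 64 bytes, zero-padded: |K'| = 64.
Outer input = (K'⊕opad) ∥ H(inner) → 64 + 20 = 84 bytes.

84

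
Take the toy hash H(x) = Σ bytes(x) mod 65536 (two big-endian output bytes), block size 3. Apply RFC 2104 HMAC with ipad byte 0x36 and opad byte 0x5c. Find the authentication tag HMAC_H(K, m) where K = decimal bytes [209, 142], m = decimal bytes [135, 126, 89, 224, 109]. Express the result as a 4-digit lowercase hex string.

Key decimal bytes [209, 142] = d1 8e is 2 bytes ≤ B = 3; zero-pad to 3 bytes: K' = d1 8e 00.
K' ⊕ ipad = e7 b8 36.  K' ⊕ opad = 8d d2 5c.
Inner input = (K'⊕ipad) ∥ m = e7 b8 36 ∥ 87 7e 59 e0 6d.
Inner hash: sum = 231+184+54+135+126+89+224+109 = 1152 → 04 80.
Outer input = (K'⊕opad) ∥ inner = 8d d2 5c ∥ 04 80.
Outer hash (tag): sum = 141+210+92+4+128 = 575 → 02 3f.

023f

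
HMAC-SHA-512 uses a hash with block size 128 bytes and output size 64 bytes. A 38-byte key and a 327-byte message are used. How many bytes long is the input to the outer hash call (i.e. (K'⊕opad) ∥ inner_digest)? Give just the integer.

Key is 38 ≤ 128 bytes, zero-padded: |K'| = 128.
Outer input = (K'⊕opad) ∥ H(inner) → 128 + 64 = 192 bytes.

192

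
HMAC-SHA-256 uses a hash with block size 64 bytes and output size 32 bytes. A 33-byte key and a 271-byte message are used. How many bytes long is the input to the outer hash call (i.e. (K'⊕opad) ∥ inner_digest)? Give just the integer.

96

Key is 33 ≤ 64 bytes, zero-padded: |K'| = 64.
Outer input = (K'⊕opad) ∥ H(inner) → 64 + 32 = 96 bytes.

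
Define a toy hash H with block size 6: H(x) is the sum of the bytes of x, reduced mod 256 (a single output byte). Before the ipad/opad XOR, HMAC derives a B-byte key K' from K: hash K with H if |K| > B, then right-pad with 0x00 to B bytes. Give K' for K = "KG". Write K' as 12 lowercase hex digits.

4b4700000000

Key "KG" = 4b 47 is 2 bytes ≤ B = 6; zero-pad to 6 bytes: K' = 4b 47 00 00 00 00.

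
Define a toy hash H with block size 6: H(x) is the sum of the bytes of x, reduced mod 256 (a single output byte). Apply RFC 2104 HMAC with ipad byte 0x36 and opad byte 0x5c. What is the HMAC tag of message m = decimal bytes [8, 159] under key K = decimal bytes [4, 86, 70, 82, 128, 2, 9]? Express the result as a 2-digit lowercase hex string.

Key decimal bytes [4, 86, 70, 82, 128, 2, 9] = 04 56 46 52 80 02 09 is 7 bytes > B = 6, so hash it first: H(key) = 7d, then zero-pad to 6 bytes: K' = 7d 00 00 00 00 00.
K' ⊕ ipad = 4b 36 36 36 36 36.  K' ⊕ opad = 21 5c 5c 5c 5c 5c.
Inner input = (K'⊕ipad) ∥ m = 4b 36 36 36 36 36 ∥ 08 9f.
Inner hash: sum = 75+54+54+54+54+54+8+159 = 512; mod 256 = 0 → 00.
Outer input = (K'⊕opad) ∥ inner = 21 5c 5c 5c 5c 5c ∥ 00.
Outer hash (tag): sum = 33+92+92+92+92+92+0 = 493; mod 256 = 237 → ed.

ed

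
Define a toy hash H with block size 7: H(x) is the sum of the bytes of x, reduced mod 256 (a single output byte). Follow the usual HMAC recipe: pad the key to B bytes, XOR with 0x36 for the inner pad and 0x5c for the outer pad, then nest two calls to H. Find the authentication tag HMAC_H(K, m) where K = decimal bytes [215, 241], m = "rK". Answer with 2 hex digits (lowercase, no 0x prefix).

77

Key decimal bytes [215, 241] = d7 f1 is 2 bytes ≤ B = 7; zero-pad to 7 bytes: K' = d7 f1 00 00 00 00 00.
K' ⊕ ipad = e1 c7 36 36 36 36 36.  K' ⊕ opad = 8b ad 5c 5c 5c 5c 5c.
Inner input = (K'⊕ipad) ∥ m = e1 c7 36 36 36 36 36 ∥ 72 4b.
Inner hash: sum = 225+199+54+54+54+54+54+114+75 = 883; mod 256 = 115 → 73.
Outer input = (K'⊕opad) ∥ inner = 8b ad 5c 5c 5c 5c 5c ∥ 73.
Outer hash (tag): sum = 139+173+92+92+92+92+92+115 = 887; mod 256 = 119 → 77.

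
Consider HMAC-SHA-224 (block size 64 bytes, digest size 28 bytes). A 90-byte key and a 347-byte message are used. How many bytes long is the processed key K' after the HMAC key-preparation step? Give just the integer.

Key is 90 > 64 bytes, so it is hashed to 28 bytes then zero-padded to 64: |K'| = 64.

64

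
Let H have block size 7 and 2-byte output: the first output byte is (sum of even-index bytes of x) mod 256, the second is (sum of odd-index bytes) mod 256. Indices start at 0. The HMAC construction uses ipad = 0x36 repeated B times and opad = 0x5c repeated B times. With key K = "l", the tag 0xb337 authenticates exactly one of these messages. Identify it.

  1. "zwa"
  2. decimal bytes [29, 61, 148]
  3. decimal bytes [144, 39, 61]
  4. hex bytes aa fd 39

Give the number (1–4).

Key "l" = 6c is 1 byte ≤ B = 7; zero-pad to 7 bytes: K' = 6c 00 00 00 00 00 00.
K' ⊕ ipad = 5a 36 36 36 36 36 36; K' ⊕ opad = 30 5c 5c 5c 5c 5c 5c.
m1: inner = H(5a 36 36 36 36 36 36 7a 77 61) = 73 7d; tag = H(30 5c 5c 5c 5c 5c 5c 73 7d) = c187
m2: inner = H(5a 36 36 36 36 36 36 1d 3d 94) = 39 53; tag = H(30 5c 5c 5c 5c 5c 5c 39 53) = 974d
m3: inner = H(5a 36 36 36 36 36 36 90 27 3d) = 23 6f; tag = H(30 5c 5c 5c 5c 5c 5c 23 6f) = b337 ← matches
m4: inner = H(5a 36 36 36 36 36 36 aa fd 39) = f9 85; tag = H(30 5c 5c 5c 5c 5c 5c f9 85) = c90d

3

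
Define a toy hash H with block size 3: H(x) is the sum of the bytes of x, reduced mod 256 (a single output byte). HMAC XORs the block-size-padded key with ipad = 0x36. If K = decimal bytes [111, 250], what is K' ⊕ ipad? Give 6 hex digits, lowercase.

59cc36

Key decimal bytes [111, 250] = 6f fa is 2 bytes ≤ B = 3; zero-pad to 3 bytes: K' = 6f fa 00.
XOR each byte with 0x36: 6f⊕36=59, fa⊕36=cc, 00⊕36=36.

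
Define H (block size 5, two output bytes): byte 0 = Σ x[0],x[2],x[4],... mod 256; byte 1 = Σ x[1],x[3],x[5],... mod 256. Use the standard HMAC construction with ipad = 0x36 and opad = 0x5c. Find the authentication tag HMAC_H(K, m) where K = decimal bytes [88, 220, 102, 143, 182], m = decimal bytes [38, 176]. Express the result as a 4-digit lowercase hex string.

Key decimal bytes [88, 220, 102, 143, 182] = 58 dc 66 8f b6 is exactly B = 5 bytes: K' = 58 dc 66 8f b6.
K' ⊕ ipad = 6e ea 50 b9 80.  K' ⊕ opad = 04 80 3a d3 ea.
Inner input = (K'⊕ipad) ∥ m = 6e ea 50 b9 80 ∥ 26 b0.
Inner hash: even-index sum = 494 mod 256 = 238; odd-index sum = 457 mod 256 = 201 → ee c9.
Outer input = (K'⊕opad) ∥ inner = 04 80 3a d3 ea ∥ ee c9.
Outer hash (tag): even-index sum = 497 mod 256 = 241; odd-index sum = 577 mod 256 = 65 → f1 41.

f141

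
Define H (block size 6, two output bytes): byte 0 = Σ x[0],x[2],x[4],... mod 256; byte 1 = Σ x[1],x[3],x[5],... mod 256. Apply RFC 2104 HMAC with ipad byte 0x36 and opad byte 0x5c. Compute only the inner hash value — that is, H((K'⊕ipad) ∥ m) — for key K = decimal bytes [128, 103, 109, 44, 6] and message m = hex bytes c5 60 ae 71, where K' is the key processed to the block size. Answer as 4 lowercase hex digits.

Key decimal bytes [128, 103, 109, 44, 6] = 80 67 6d 2c 06 is 5 bytes ≤ B = 6; zero-pad to 6 bytes: K' = 80 67 6d 2c 06 00.
K' ⊕ ipad = b6 51 5b 1a 30 36.
Inner input = b6 51 5b 1a 30 36 ∥ c5 60 ae 71.
Inner hash: even-index sum = 692 mod 256 = 180; odd-index sum = 370 mod 256 = 114 → b4 72.

b472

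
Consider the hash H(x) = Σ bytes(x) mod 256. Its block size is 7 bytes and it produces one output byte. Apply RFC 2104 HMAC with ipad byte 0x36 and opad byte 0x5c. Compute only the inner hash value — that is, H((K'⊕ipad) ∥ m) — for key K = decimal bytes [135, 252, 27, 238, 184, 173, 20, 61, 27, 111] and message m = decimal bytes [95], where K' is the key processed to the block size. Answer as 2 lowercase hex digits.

9d

Key decimal bytes [135, 252, 27, 238, 184, 173, 20, 61, 27, 111] = 87 fc 1b ee b8 ad 14 3d 1b 6f is 10 bytes > B = 7, so hash it first: H(key) = cc, then zero-pad to 7 bytes: K' = cc 00 00 00 00 00 00.
K' ⊕ ipad = fa 36 36 36 36 36 36.
Inner input = fa 36 36 36 36 36 36 ∥ 5f.
Inner hash: sum = 250+54+54+54+54+54+54+95 = 669; mod 256 = 157 → 9d.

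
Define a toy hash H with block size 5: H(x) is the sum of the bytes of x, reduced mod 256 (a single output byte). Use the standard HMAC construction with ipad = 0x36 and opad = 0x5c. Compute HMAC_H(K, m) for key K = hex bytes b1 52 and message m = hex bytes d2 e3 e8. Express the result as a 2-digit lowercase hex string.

39

Key hex bytes b1 52 is 2 bytes ≤ B = 5; zero-pad to 5 bytes: K' = b1 52 00 00 00.
K' ⊕ ipad = 87 64 36 36 36.  K' ⊕ opad = ed 0e 5c 5c 5c.
Inner input = (K'⊕ipad) ∥ m = 87 64 36 36 36 ∥ d2 e3 e8.
Inner hash: sum = 135+100+54+54+54+210+227+232 = 1066; mod 256 = 42 → 2a.
Outer input = (K'⊕opad) ∥ inner = ed 0e 5c 5c 5c ∥ 2a.
Outer hash (tag): sum = 237+14+92+92+92+42 = 569; mod 256 = 57 → 39.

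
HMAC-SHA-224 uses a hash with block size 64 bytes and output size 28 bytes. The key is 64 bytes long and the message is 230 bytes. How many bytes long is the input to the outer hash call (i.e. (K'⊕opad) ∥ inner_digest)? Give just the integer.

Key is 64 ≤ 64 bytes, zero-padded: |K'| = 64.
Outer input = (K'⊕opad) ∥ H(inner) → 64 + 28 = 92 bytes.

92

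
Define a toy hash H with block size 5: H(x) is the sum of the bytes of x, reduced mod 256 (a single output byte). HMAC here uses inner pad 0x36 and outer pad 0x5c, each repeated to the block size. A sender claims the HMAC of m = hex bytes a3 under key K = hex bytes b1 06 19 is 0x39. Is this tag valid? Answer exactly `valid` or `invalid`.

valid

Key hex bytes b1 06 19 is 3 bytes ≤ B = 5; zero-pad to 5 bytes: K' = b1 06 19 00 00.
K' ⊕ ipad = 87 30 2f 36 36; K' ⊕ opad = ed 5a 45 5c 5c.
Inner hash: sum = 135+48+47+54+54+163 = 501; mod 256 = 245 → f5.
Outer hash (recomputed tag): sum = 237+90+69+92+92+245 = 825; mod 256 = 57 → 39.
Recomputed tag = 39; claimed = 39 → match.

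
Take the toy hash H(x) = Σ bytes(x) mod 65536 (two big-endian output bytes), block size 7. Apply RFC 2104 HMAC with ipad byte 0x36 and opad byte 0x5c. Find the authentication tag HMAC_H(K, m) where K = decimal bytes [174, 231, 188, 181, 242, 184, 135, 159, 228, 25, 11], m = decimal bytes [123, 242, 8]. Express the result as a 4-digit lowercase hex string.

0346

Key decimal bytes [174, 231, 188, 181, 242, 184, 135, 159, 228, 25, 11] = ae e7 bc b5 f2 b8 87 9f e4 19 0b is 11 bytes > B = 7, so hash it first: H(key) = 06 de, then zero-pad to 7 bytes: K' = 06 de 00 00 00 00 00.
K' ⊕ ipad = 30 e8 36 36 36 36 36.  K' ⊕ opad = 5a 82 5c 5c 5c 5c 5c.
Inner input = (K'⊕ipad) ∥ m = 30 e8 36 36 36 36 36 ∥ 7b f2 08.
Inner hash: sum = 48+232+54+54+54+54+54+123+242+8 = 923 → 03 9b.
Outer input = (K'⊕opad) ∥ inner = 5a 82 5c 5c 5c 5c 5c ∥ 03 9b.
Outer hash (tag): sum = 90+130+92+92+92+92+92+3+155 = 838 → 03 46.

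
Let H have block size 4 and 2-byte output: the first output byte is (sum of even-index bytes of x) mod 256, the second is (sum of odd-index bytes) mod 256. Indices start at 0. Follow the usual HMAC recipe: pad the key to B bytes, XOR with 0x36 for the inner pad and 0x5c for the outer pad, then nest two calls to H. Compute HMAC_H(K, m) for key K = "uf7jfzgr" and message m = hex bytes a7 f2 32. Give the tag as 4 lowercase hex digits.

Key "uf7jfzgr" = 75 66 37 6a 66 7a 67 72 is 8 bytes > B = 4, so hash it first: H(key) = 79 bc, then zero-pad to 4 bytes: K' = 79 bc 00 00.
K' ⊕ ipad = 4f 8a 36 36.  K' ⊕ opad = 25 e0 5c 5c.
Inner input = (K'⊕ipad) ∥ m = 4f 8a 36 36 ∥ a7 f2 32.
Inner hash: even-index sum = 350 mod 256 = 94; odd-index sum = 434 mod 256 = 178 → 5e b2.
Outer input = (K'⊕opad) ∥ inner = 25 e0 5c 5c ∥ 5e b2.
Outer hash (tag): even-index sum = 223 mod 256 = 223; odd-index sum = 494 mod 256 = 238 → df ee.

dfee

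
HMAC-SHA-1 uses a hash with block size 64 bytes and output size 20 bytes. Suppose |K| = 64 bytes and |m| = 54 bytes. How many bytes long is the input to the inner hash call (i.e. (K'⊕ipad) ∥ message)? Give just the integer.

Key is 64 ≤ 64 bytes, zero-padded: |K'| = 64.
Inner input = (K'⊕ipad) ∥ m → 64 + 54 = 118 bytes.

118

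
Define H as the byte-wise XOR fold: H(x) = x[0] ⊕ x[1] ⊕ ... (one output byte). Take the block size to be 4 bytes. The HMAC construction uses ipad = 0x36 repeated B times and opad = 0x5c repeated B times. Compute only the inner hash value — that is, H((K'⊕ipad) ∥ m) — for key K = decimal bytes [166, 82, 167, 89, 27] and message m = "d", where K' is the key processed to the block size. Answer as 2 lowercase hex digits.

Key decimal bytes [166, 82, 167, 89, 27] = a6 52 a7 59 1b is 5 bytes > B = 4, so hash it first: H(key) = 11, then zero-pad to 4 bytes: K' = 11 00 00 00.
K' ⊕ ipad = 27 36 36 36.
Inner input = 27 36 36 36 ∥ 64.
Inner hash: XOR 27⊕36⊕36⊕36⊕64 = 75.

75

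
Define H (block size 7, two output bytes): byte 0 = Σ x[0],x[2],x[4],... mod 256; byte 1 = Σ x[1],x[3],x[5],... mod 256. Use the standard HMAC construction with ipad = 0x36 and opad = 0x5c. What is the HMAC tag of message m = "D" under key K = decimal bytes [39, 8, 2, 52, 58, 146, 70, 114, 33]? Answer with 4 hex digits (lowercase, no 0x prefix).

d072

Key decimal bytes [39, 8, 2, 52, 58, 146, 70, 114, 33] = 27 08 02 34 3a 92 46 72 21 is 9 bytes > B = 7, so hash it first: H(key) = ca 40, then zero-pad to 7 bytes: K' = ca 40 00 00 00 00 00.
K' ⊕ ipad = fc 76 36 36 36 36 36.  K' ⊕ opad = 96 1c 5c 5c 5c 5c 5c.
Inner input = (K'⊕ipad) ∥ m = fc 76 36 36 36 36 36 ∥ 44.
Inner hash: even-index sum = 414 mod 256 = 158; odd-index sum = 294 mod 256 = 38 → 9e 26.
Outer input = (K'⊕opad) ∥ inner = 96 1c 5c 5c 5c 5c 5c ∥ 9e 26.
Outer hash (tag): even-index sum = 464 mod 256 = 208; odd-index sum = 370 mod 256 = 114 → d0 72.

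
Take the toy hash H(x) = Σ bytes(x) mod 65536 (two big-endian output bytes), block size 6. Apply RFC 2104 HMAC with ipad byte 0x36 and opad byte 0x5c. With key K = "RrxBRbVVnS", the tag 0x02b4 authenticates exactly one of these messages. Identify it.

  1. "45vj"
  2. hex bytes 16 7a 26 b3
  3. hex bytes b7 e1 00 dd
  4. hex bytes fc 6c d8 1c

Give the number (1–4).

Key "RrxBRbVVnS" = 52 72 78 42 52 62 56 56 6e 53 is 10 bytes > B = 6, so hash it first: H(key) = 03 9f, then zero-pad to 6 bytes: K' = 03 9f 00 00 00 00.
K' ⊕ ipad = 35 a9 36 36 36 36; K' ⊕ opad = 5f c3 5c 5c 5c 5c.
m1: inner = H(35 a9 36 36 36 36 34 35 76 6a) = 02 ff; tag = H(5f c3 5c 5c 5c 5c 02 ff) = 0393
m2: inner = H(35 a9 36 36 36 36 16 7a 26 b3) = 03 1f; tag = H(5f c3 5c 5c 5c 5c 03 1f) = 02b4 ← matches
m3: inner = H(35 a9 36 36 36 36 b7 e1 00 dd) = 04 2b; tag = H(5f c3 5c 5c 5c 5c 04 2b) = 02c1
m4: inner = H(35 a9 36 36 36 36 fc 6c d8 1c) = 04 12; tag = H(5f c3 5c 5c 5c 5c 04 12) = 02a8

2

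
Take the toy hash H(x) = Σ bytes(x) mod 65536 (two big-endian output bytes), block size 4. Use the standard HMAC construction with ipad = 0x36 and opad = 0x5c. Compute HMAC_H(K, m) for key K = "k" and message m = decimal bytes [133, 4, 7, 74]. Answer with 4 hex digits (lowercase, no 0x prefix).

0225

Key "k" = 6b is 1 byte ≤ B = 4; zero-pad to 4 bytes: K' = 6b 00 00 00.
K' ⊕ ipad = 5d 36 36 36.  K' ⊕ opad = 37 5c 5c 5c.
Inner input = (K'⊕ipad) ∥ m = 5d 36 36 36 ∥ 85 04 07 4a.
Inner hash: sum = 93+54+54+54+133+4+7+74 = 473 → 01 d9.
Outer input = (K'⊕opad) ∥ inner = 37 5c 5c 5c ∥ 01 d9.
Outer hash (tag): sum = 55+92+92+92+1+217 = 549 → 02 25.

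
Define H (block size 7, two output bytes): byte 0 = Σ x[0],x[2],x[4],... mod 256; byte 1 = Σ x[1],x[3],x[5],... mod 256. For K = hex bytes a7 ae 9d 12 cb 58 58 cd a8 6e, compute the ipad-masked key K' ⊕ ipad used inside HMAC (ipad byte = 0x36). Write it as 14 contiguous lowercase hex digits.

39653636363636

Key hex bytes a7 ae 9d 12 cb 58 58 cd a8 6e is 10 bytes > B = 7, so hash it first: H(key) = 0f 53, then zero-pad to 7 bytes: K' = 0f 53 00 00 00 00 00.
XOR each byte with 0x36: 0f⊕36=39, 53⊕36=65, 00⊕36=36, 00⊕36=36, 00⊕36=36, 00⊕36=36, 00⊕36=36.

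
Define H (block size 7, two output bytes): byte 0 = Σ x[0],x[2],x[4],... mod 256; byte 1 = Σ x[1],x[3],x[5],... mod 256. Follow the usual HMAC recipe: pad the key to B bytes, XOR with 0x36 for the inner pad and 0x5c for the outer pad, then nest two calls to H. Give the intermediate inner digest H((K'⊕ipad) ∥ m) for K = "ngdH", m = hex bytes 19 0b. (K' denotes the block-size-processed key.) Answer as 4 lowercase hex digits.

211e

Key "ngdH" = 6e 67 64 48 is 4 bytes ≤ B = 7; zero-pad to 7 bytes: K' = 6e 67 64 48 00 00 00.
K' ⊕ ipad = 58 51 52 7e 36 36 36.
Inner input = 58 51 52 7e 36 36 36 ∥ 19 0b.
Inner hash: even-index sum = 289 mod 256 = 33; odd-index sum = 286 mod 256 = 30 → 21 1e.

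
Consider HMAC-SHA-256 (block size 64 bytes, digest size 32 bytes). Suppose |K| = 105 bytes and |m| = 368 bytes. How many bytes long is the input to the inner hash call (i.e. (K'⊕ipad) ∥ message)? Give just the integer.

432

Key is 105 > 64 bytes, so it is hashed to 32 bytes then zero-padded to 64: |K'| = 64.
Inner input = (K'⊕ipad) ∥ m → 64 + 368 = 432 bytes.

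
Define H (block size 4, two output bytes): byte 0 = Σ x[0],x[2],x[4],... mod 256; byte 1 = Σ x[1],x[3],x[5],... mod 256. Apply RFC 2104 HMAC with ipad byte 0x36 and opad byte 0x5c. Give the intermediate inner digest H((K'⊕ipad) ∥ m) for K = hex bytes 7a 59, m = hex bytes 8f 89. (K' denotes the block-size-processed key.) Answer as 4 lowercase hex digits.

112e

Key hex bytes 7a 59 is 2 bytes ≤ B = 4; zero-pad to 4 bytes: K' = 7a 59 00 00.
K' ⊕ ipad = 4c 6f 36 36.
Inner input = 4c 6f 36 36 ∥ 8f 89.
Inner hash: even-index sum = 273 mod 256 = 17; odd-index sum = 302 mod 256 = 46 → 11 2e.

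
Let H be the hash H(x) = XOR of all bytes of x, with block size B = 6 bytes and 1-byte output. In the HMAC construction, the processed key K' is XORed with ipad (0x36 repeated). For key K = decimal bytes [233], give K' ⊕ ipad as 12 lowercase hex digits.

Key decimal bytes [233] = e9 is 1 byte ≤ B = 6; zero-pad to 6 bytes: K' = e9 00 00 00 00 00.
XOR each byte with 0x36: e9⊕36=df, 00⊕36=36, 00⊕36=36, 00⊕36=36, 00⊕36=36, 00⊕36=36.

df3636363636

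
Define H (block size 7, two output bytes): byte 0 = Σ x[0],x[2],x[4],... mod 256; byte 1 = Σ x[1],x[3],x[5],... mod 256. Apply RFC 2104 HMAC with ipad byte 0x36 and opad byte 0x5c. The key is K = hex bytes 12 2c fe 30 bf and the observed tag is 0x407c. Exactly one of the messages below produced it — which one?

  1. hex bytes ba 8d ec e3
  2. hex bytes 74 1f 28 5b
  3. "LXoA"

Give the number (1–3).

Key hex bytes 12 2c fe 30 bf is 5 bytes ≤ B = 7; zero-pad to 7 bytes: K' = 12 2c fe 30 bf 00 00.
K' ⊕ ipad = 24 1a c8 06 89 36 36; K' ⊕ opad = 4e 70 a2 6c e3 5c 5c.
m1: inner = H(24 1a c8 06 89 36 36 ba 8d ec e3) = 1b fc; tag = H(4e 70 a2 6c e3 5c 5c 1b fc) = 2b53
m2: inner = H(24 1a c8 06 89 36 36 74 1f 28 5b) = 25 f2; tag = H(4e 70 a2 6c e3 5c 5c 25 f2) = 215d
m3: inner = H(24 1a c8 06 89 36 36 4c 58 6f 41) = 44 11; tag = H(4e 70 a2 6c e3 5c 5c 44 11) = 407c ← matches

3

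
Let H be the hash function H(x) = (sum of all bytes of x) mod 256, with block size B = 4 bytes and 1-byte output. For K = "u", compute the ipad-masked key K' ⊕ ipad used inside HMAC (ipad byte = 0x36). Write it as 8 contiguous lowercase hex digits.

Key "u" = 75 is 1 byte ≤ B = 4; zero-pad to 4 bytes: K' = 75 00 00 00.
XOR each byte with 0x36: 75⊕36=43, 00⊕36=36, 00⊕36=36, 00⊕36=36.

43363636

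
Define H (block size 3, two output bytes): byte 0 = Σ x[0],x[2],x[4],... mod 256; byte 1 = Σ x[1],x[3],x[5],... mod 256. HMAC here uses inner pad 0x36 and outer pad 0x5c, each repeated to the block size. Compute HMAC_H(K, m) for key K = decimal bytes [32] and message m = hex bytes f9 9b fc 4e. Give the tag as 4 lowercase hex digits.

0391

Key decimal bytes [32] = 20 is 1 byte ≤ B = 3; zero-pad to 3 bytes: K' = 20 00 00.
K' ⊕ ipad = 16 36 36.  K' ⊕ opad = 7c 5c 5c.
Inner input = (K'⊕ipad) ∥ m = 16 36 36 ∥ f9 9b fc 4e.
Inner hash: even-index sum = 309 mod 256 = 53; odd-index sum = 555 mod 256 = 43 → 35 2b.
Outer input = (K'⊕opad) ∥ inner = 7c 5c 5c ∥ 35 2b.
Outer hash (tag): even-index sum = 259 mod 256 = 3; odd-index sum = 145 mod 256 = 145 → 03 91.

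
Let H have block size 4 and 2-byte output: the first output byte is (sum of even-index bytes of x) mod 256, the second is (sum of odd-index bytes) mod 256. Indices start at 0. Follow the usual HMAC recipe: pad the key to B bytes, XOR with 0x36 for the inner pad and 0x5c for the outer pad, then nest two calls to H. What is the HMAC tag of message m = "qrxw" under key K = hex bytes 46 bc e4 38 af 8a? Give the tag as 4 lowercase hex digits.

Key hex bytes 46 bc e4 38 af 8a is 6 bytes > B = 4, so hash it first: H(key) = d9 7e, then zero-pad to 4 bytes: K' = d9 7e 00 00.
K' ⊕ ipad = ef 48 36 36.  K' ⊕ opad = 85 22 5c 5c.
Inner input = (K'⊕ipad) ∥ m = ef 48 36 36 ∥ 71 72 78 77.
Inner hash: even-index sum = 526 mod 256 = 14; odd-index sum = 359 mod 256 = 103 → 0e 67.
Outer input = (K'⊕opad) ∥ inner = 85 22 5c 5c ∥ 0e 67.
Outer hash (tag): even-index sum = 239 mod 256 = 239; odd-index sum = 229 mod 256 = 229 → ef e5.

efe5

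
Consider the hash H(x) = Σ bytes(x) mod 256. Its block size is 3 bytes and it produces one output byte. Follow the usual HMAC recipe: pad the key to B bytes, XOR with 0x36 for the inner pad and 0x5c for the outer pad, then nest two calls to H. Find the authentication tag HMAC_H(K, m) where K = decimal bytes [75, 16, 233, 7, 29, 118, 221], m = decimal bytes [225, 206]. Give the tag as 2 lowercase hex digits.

47

Key decimal bytes [75, 16, 233, 7, 29, 118, 221] = 4b 10 e9 07 1d 76 dd is 7 bytes > B = 3, so hash it first: H(key) = bb, then zero-pad to 3 bytes: K' = bb 00 00.
K' ⊕ ipad = 8d 36 36.  K' ⊕ opad = e7 5c 5c.
Inner input = (K'⊕ipad) ∥ m = 8d 36 36 ∥ e1 ce.
Inner hash: sum = 141+54+54+225+206 = 680; mod 256 = 168 → a8.
Outer input = (K'⊕opad) ∥ inner = e7 5c 5c ∥ a8.
Outer hash (tag): sum = 231+92+92+168 = 583; mod 256 = 71 → 47.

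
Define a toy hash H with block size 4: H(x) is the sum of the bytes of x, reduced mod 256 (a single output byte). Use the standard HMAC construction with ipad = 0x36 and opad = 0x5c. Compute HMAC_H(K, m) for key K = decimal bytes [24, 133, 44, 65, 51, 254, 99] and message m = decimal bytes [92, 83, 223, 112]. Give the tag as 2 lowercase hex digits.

Key decimal bytes [24, 133, 44, 65, 51, 254, 99] = 18 85 2c 41 33 fe 63 is 7 bytes > B = 4, so hash it first: H(key) = 9e, then zero-pad to 4 bytes: K' = 9e 00 00 00.
K' ⊕ ipad = a8 36 36 36.  K' ⊕ opad = c2 5c 5c 5c.
Inner input = (K'⊕ipad) ∥ m = a8 36 36 36 ∥ 5c 53 df 70.
Inner hash: sum = 168+54+54+54+92+83+223+112 = 840; mod 256 = 72 → 48.
Outer input = (K'⊕opad) ∥ inner = c2 5c 5c 5c ∥ 48.
Outer hash (tag): sum = 194+92+92+92+72 = 542; mod 256 = 30 → 1e.

1e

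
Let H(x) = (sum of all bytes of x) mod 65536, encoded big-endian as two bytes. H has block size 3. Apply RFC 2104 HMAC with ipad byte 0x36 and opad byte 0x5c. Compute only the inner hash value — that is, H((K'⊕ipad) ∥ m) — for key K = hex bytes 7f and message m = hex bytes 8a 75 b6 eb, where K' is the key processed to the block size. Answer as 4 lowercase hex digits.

Key hex bytes 7f is 1 byte ≤ B = 3; zero-pad to 3 bytes: K' = 7f 00 00.
K' ⊕ ipad = 49 36 36.
Inner input = 49 36 36 ∥ 8a 75 b6 eb.
Inner hash: sum = 73+54+54+138+117+182+235 = 853 → 03 55.

0355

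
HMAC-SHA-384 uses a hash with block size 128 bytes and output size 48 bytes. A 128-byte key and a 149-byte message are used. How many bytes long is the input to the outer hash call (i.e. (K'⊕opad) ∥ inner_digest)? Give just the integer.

Key is 128 ≤ 128 bytes, zero-padded: |K'| = 128.
Outer input = (K'⊕opad) ∥ H(inner) → 128 + 48 = 176 bytes.

176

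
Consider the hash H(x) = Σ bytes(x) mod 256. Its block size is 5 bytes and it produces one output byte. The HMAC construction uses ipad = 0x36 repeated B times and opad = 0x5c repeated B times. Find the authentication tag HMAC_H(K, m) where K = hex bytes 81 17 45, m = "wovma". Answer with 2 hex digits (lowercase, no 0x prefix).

Key hex bytes 81 17 45 is 3 bytes ≤ B = 5; zero-pad to 5 bytes: K' = 81 17 45 00 00.
K' ⊕ ipad = b7 21 73 36 36.  K' ⊕ opad = dd 4b 19 5c 5c.
Inner input = (K'⊕ipad) ∥ m = b7 21 73 36 36 ∥ 77 6f 76 6d 61.
Inner hash: sum = 183+33+115+54+54+119+111+118+109+97 = 993; mod 256 = 225 → e1.
Outer input = (K'⊕opad) ∥ inner = dd 4b 19 5c 5c ∥ e1.
Outer hash (tag): sum = 221+75+25+92+92+225 = 730; mod 256 = 218 → da.

da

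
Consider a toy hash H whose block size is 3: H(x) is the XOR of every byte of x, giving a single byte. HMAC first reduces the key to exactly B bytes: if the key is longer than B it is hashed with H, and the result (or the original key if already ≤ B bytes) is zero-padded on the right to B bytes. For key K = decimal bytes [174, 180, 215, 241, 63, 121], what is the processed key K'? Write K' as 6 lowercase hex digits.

7a0000

|K| = 6 > B = 3, so first hash the key.
H(K): XOR ae⊕b4⊕d7⊕f1⊕3f⊕79 = 7a.
Zero-pad H(K) = 7a to 3 bytes: K' = 7a 00 00.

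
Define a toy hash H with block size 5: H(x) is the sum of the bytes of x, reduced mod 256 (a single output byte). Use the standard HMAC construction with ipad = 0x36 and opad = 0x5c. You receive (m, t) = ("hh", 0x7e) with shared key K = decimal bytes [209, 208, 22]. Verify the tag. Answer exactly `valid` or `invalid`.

invalid

Key decimal bytes [209, 208, 22] = d1 d0 16 is 3 bytes ≤ B = 5; zero-pad to 5 bytes: K' = d1 d0 16 00 00.
K' ⊕ ipad = e7 e6 20 36 36; K' ⊕ opad = 8d 8c 4a 5c 5c.
Inner hash: sum = 231+230+32+54+54+104+104 = 809; mod 256 = 41 → 29.
Outer hash (recomputed tag): sum = 141+140+74+92+92+41 = 580; mod 256 = 68 → 44.
Recomputed tag = 44; claimed = 7e → mismatch.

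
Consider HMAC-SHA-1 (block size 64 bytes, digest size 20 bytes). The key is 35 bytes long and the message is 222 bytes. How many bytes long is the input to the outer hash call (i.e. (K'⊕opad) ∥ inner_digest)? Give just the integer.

84

Key is 35 ≤ 64 bytes, zero-padded: |K'| = 64.
Outer input = (K'⊕opad) ∥ H(inner) → 64 + 20 = 84 bytes.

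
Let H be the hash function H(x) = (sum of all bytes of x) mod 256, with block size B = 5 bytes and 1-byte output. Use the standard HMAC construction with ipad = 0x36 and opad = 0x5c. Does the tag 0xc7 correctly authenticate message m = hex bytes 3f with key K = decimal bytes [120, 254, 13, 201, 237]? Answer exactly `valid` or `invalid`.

valid

Key decimal bytes [120, 254, 13, 201, 237] = 78 fe 0d c9 ed is exactly B = 5 bytes: K' = 78 fe 0d c9 ed.
K' ⊕ ipad = 4e c8 3b ff db; K' ⊕ opad = 24 a2 51 95 b1.
Inner hash: sum = 78+200+59+255+219+63 = 874; mod 256 = 106 → 6a.
Outer hash (recomputed tag): sum = 36+162+81+149+177+106 = 711; mod 256 = 199 → c7.
Recomputed tag = c7; claimed = c7 → match.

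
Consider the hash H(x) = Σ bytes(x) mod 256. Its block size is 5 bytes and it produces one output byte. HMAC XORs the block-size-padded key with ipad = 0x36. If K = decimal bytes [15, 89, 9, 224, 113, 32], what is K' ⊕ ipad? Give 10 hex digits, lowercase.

d436363636

Key decimal bytes [15, 89, 9, 224, 113, 32] = 0f 59 09 e0 71 20 is 6 bytes > B = 5, so hash it first: H(key) = e2, then zero-pad to 5 bytes: K' = e2 00 00 00 00.
XOR each byte with 0x36: e2⊕36=d4, 00⊕36=36, 00⊕36=36, 00⊕36=36, 00⊕36=36.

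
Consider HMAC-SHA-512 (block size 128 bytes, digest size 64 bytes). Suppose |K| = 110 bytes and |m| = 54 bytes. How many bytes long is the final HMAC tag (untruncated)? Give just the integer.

64

The tag is one SHA-512 digest: 64 bytes.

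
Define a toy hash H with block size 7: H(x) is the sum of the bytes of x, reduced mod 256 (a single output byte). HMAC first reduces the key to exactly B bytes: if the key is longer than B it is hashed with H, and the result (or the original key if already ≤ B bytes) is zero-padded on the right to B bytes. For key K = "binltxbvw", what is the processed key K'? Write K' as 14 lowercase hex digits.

|K| = 9 > B = 7, so first hash the key.
H(K): sum = 98+105+110+108+116+120+98+118+119 = 992; mod 256 = 224 → e0.
Zero-pad H(K) = e0 to 7 bytes: K' = e0 00 00 00 00 00 00.

e0000000000000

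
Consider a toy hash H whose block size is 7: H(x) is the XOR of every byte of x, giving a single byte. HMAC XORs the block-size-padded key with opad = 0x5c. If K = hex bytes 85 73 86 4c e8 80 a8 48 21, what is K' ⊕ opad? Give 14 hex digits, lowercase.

Key hex bytes 85 73 86 4c e8 80 a8 48 21 is 9 bytes > B = 7, so hash it first: H(key) = 95, then zero-pad to 7 bytes: K' = 95 00 00 00 00 00 00.
XOR each byte with 0x5c: 95⊕5c=c9, 00⊕5c=5c, 00⊕5c=5c, 00⊕5c=5c, 00⊕5c=5c, 00⊕5c=5c, 00⊕5c=5c.

c95c5c5c5c5c5c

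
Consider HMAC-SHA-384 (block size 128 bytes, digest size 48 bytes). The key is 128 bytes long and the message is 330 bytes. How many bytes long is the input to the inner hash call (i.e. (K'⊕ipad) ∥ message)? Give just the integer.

Key is 128 ≤ 128 bytes, zero-padded: |K'| = 128.
Inner input = (K'⊕ipad) ∥ m → 128 + 330 = 458 bytes.

458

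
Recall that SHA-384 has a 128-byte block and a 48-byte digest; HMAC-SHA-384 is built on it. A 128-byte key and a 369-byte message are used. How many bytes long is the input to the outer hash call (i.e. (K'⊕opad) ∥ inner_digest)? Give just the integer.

176

Key is 128 ≤ 128 bytes, zero-padded: |K'| = 128.
Outer input = (K'⊕opad) ∥ H(inner) → 128 + 48 = 176 bytes.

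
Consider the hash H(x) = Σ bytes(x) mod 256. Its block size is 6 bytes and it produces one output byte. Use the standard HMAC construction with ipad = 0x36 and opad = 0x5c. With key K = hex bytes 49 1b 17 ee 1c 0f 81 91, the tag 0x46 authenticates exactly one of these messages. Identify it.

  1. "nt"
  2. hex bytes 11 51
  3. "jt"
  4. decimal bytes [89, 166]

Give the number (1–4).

1

Key hex bytes 49 1b 17 ee 1c 0f 81 91 is 8 bytes > B = 6, so hash it first: H(key) = a6, then zero-pad to 6 bytes: K' = a6 00 00 00 00 00.
K' ⊕ ipad = 90 36 36 36 36 36; K' ⊕ opad = fa 5c 5c 5c 5c 5c.
m1: inner = H(90 36 36 36 36 36 6e 74) = 80; tag = H(fa 5c 5c 5c 5c 5c 80) = 46 ← matches
m2: inner = H(90 36 36 36 36 36 11 51) = 00; tag = H(fa 5c 5c 5c 5c 5c 00) = c6
m3: inner = H(90 36 36 36 36 36 6a 74) = 7c; tag = H(fa 5c 5c 5c 5c 5c 7c) = 42
m4: inner = H(90 36 36 36 36 36 59 a6) = 9d; tag = H(fa 5c 5c 5c 5c 5c 9d) = 63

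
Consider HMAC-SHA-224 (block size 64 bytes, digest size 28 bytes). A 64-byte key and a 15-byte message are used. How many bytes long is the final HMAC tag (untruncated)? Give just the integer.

The tag is one SHA-224 digest: 28 bytes.

28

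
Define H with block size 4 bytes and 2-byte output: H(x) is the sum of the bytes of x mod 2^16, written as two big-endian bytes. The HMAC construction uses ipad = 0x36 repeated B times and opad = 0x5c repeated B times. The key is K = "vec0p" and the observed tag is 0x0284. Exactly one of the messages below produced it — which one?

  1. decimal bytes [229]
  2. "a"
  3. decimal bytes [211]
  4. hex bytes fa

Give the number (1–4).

Key "vec0p" = 76 65 63 30 70 is 5 bytes > B = 4, so hash it first: H(key) = 01 de, then zero-pad to 4 bytes: K' = 01 de 00 00.
K' ⊕ ipad = 37 e8 36 36; K' ⊕ opad = 5d 82 5c 5c.
m1: inner = H(37 e8 36 36 e5) = 02 70; tag = H(5d 82 5c 5c 02 70) = 0209
m2: inner = H(37 e8 36 36 61) = 01 ec; tag = H(5d 82 5c 5c 01 ec) = 0284 ← matches
m3: inner = H(37 e8 36 36 d3) = 02 5e; tag = H(5d 82 5c 5c 02 5e) = 01f7
m4: inner = H(37 e8 36 36 fa) = 02 85; tag = H(5d 82 5c 5c 02 85) = 021e

2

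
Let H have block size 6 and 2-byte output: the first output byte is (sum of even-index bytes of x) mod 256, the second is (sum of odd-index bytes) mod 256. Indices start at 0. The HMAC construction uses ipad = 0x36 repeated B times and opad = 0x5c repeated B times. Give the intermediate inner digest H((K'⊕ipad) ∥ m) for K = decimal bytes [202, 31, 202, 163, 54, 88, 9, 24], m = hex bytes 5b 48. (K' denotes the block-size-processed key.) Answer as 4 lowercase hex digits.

Key decimal bytes [202, 31, 202, 163, 54, 88, 9, 24] = ca 1f ca a3 36 58 09 18 is 8 bytes > B = 6, so hash it first: H(key) = d3 32, then zero-pad to 6 bytes: K' = d3 32 00 00 00 00.
K' ⊕ ipad = e5 04 36 36 36 36.
Inner input = e5 04 36 36 36 36 ∥ 5b 48.
Inner hash: even-index sum = 428 mod 256 = 172; odd-index sum = 184 mod 256 = 184 → ac b8.

acb8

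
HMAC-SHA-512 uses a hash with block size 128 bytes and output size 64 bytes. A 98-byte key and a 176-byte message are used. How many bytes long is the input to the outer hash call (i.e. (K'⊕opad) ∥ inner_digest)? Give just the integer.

192

Key is 98 ≤ 128 bytes, zero-padded: |K'| = 128.
Outer input = (K'⊕opad) ∥ H(inner) → 128 + 64 = 192 bytes.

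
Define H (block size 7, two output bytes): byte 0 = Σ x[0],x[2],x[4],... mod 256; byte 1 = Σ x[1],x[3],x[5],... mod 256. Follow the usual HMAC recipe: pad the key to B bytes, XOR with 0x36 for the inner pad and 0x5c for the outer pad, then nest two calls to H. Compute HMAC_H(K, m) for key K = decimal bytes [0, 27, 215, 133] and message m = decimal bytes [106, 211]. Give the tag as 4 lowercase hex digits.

Key decimal bytes [0, 27, 215, 133] = 00 1b d7 85 is 4 bytes ≤ B = 7; zero-pad to 7 bytes: K' = 00 1b d7 85 00 00 00.
K' ⊕ ipad = 36 2d e1 b3 36 36 36.  K' ⊕ opad = 5c 47 8b d9 5c 5c 5c.
Inner input = (K'⊕ipad) ∥ m = 36 2d e1 b3 36 36 36 ∥ 6a d3.
Inner hash: even-index sum = 598 mod 256 = 86; odd-index sum = 384 mod 256 = 128 → 56 80.
Outer input = (K'⊕opad) ∥ inner = 5c 47 8b d9 5c 5c 5c ∥ 56 80.
Outer hash (tag): even-index sum = 543 mod 256 = 31; odd-index sum = 466 mod 256 = 210 → 1f d2.

1fd2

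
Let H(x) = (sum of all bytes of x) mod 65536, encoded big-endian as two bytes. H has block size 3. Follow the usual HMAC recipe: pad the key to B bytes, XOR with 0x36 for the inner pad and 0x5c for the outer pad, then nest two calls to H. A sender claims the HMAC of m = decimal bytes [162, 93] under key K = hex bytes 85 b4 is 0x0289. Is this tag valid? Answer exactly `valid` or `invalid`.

Key hex bytes 85 b4 is 2 bytes ≤ B = 3; zero-pad to 3 bytes: K' = 85 b4 00.
K' ⊕ ipad = b3 82 36; K' ⊕ opad = d9 e8 5c.
Inner hash: sum = 179+130+54+162+93 = 618 → 02 6a.
Outer hash (recomputed tag): sum = 217+232+92+2+106 = 649 → 02 89.
Recomputed tag = 0289; claimed = 0289 → match.

valid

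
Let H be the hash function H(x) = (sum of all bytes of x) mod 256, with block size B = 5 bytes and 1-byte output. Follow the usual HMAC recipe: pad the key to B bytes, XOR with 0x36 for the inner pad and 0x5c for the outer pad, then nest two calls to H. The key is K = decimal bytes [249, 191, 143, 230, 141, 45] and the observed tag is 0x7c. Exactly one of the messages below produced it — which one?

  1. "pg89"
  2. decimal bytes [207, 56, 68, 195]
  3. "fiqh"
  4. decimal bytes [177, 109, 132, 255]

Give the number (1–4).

3

Key decimal bytes [249, 191, 143, 230, 141, 45] = f9 bf 8f e6 8d 2d is 6 bytes > B = 5, so hash it first: H(key) = e7, then zero-pad to 5 bytes: K' = e7 00 00 00 00.
K' ⊕ ipad = d1 36 36 36 36; K' ⊕ opad = bb 5c 5c 5c 5c.
m1: inner = H(d1 36 36 36 36 70 67 38 39) = f1; tag = H(bb 5c 5c 5c 5c f1) = 1c
m2: inner = H(d1 36 36 36 36 cf 38 44 c3) = b7; tag = H(bb 5c 5c 5c 5c b7) = e2
m3: inner = H(d1 36 36 36 36 66 69 71 68) = 51; tag = H(bb 5c 5c 5c 5c 51) = 7c ← matches
m4: inner = H(d1 36 36 36 36 b1 6d 84 ff) = 4a; tag = H(bb 5c 5c 5c 5c 4a) = 75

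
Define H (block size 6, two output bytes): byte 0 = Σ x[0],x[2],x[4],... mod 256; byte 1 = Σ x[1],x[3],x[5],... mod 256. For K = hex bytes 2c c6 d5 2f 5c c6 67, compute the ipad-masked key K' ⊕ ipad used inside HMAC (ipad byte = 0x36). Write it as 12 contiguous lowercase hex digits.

f28d36363636

Key hex bytes 2c c6 d5 2f 5c c6 67 is 7 bytes > B = 6, so hash it first: H(key) = c4 bb, then zero-pad to 6 bytes: K' = c4 bb 00 00 00 00.
XOR each byte with 0x36: c4⊕36=f2, bb⊕36=8d, 00⊕36=36, 00⊕36=36, 00⊕36=36, 00⊕36=36.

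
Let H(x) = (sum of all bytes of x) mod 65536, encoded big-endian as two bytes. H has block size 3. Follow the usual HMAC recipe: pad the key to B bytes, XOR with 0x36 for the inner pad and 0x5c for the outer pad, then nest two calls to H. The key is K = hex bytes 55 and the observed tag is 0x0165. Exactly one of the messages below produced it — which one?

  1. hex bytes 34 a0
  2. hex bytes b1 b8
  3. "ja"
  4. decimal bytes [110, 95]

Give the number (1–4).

Key hex bytes 55 is 1 byte ≤ B = 3; zero-pad to 3 bytes: K' = 55 00 00.
K' ⊕ ipad = 63 36 36; K' ⊕ opad = 09 5c 5c.
m1: inner = H(63 36 36 34 a0) = 01 a3; tag = H(09 5c 5c 01 a3) = 0165 ← matches
m2: inner = H(63 36 36 b1 b8) = 02 38; tag = H(09 5c 5c 02 38) = 00fb
m3: inner = H(63 36 36 6a 61) = 01 9a; tag = H(09 5c 5c 01 9a) = 015c
m4: inner = H(63 36 36 6e 5f) = 01 9c; tag = H(09 5c 5c 01 9c) = 015e

1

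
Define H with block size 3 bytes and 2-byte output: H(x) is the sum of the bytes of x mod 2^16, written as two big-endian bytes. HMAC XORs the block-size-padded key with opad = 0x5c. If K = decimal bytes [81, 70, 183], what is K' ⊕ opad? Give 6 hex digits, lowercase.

0d1aeb

Key decimal bytes [81, 70, 183] = 51 46 b7 is exactly B = 3 bytes: K' = 51 46 b7.
XOR each byte with 0x5c: 51⊕5c=0d, 46⊕5c=1a, b7⊕5c=eb.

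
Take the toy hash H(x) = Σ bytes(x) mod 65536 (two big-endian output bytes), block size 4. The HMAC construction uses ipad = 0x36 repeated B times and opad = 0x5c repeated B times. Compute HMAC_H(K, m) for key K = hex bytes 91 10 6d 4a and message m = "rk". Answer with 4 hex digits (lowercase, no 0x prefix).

Key hex bytes 91 10 6d 4a is exactly B = 4 bytes: K' = 91 10 6d 4a.
K' ⊕ ipad = a7 26 5b 7c.  K' ⊕ opad = cd 4c 31 16.
Inner input = (K'⊕ipad) ∥ m = a7 26 5b 7c ∥ 72 6b.
Inner hash: sum = 167+38+91+124+114+107 = 641 → 02 81.
Outer input = (K'⊕opad) ∥ inner = cd 4c 31 16 ∥ 02 81.
Outer hash (tag): sum = 205+76+49+22+2+129 = 483 → 01 e3.

01e3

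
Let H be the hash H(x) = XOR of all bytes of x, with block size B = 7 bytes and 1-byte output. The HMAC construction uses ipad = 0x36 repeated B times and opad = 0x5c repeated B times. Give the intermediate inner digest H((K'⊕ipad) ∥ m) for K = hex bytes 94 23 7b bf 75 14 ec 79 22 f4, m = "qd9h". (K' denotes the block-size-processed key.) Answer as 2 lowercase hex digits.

Key hex bytes 94 23 7b bf 75 14 ec 79 22 f4 is 10 bytes > B = 7, so hash it first: H(key) = 51, then zero-pad to 7 bytes: K' = 51 00 00 00 00 00 00.
K' ⊕ ipad = 67 36 36 36 36 36 36.
Inner input = 67 36 36 36 36 36 36 ∥ 71 64 39 68.
Inner hash: XOR 67⊕36⊕36⊕36⊕36⊕36⊕36⊕71⊕64⊕39⊕68 = 23.

23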